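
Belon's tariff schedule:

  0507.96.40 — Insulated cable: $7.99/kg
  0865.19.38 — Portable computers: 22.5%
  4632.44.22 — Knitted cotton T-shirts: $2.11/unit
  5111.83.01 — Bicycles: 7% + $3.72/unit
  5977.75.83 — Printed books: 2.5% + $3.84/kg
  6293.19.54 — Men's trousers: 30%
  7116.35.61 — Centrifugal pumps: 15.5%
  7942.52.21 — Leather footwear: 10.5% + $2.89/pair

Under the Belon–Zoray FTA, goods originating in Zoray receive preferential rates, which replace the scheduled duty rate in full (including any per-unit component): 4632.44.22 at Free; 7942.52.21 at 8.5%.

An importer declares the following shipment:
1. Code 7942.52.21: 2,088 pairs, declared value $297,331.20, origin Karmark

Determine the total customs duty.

$37,254.10

Line 1 (7942.52.21, Karmark, 2,088 pairs, $297,331.20):
Base rate for 7942.52.21 is 10.5% + $2.89/pair.
7942.52.21 has an FTA preferential rate, but origin Karmark is not Zoray; base rate stands.
Duty = $297,331.20 × 10.5% + 2,088 × $2.89 = $37,254.10.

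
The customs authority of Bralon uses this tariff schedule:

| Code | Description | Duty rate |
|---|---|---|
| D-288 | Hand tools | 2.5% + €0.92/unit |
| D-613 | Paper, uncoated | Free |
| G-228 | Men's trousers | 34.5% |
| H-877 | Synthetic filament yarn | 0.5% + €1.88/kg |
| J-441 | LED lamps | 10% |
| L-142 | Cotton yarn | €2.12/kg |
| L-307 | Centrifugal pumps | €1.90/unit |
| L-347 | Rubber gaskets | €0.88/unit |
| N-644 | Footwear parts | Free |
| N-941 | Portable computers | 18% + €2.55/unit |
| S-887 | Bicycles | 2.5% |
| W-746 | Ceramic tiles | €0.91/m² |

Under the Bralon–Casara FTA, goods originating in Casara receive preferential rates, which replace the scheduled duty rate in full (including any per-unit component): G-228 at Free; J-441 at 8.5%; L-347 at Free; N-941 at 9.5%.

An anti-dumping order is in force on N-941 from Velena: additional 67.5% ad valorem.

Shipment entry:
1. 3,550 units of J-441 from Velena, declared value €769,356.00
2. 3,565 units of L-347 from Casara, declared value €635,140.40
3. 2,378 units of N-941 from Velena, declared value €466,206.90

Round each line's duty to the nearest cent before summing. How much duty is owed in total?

€481,606.40

Line 1 (J-441, Velena, 3,550 units, €769,356.00):
Base rate for J-441 is 10%.
J-441 has an FTA preferential rate, but origin Velena is not Casara; base rate stands.
Duty = €769,356.00 × 10% = €76,935.60.
Line 2 (L-347, Casara, 3,565 units, €635,140.40):
Base rate for L-347 is €0.88/unit.
Origin Casara qualifies under the Bralon–Casara agreement and L-347 is covered: preferential rate Free applies instead.
Duty = €635,140.40 × 0% = €0.00.
Line 3 (N-941, Velena, 2,378 units, €466,206.90):
Base rate for N-941 is 18% + €2.55/unit.
N-941 has an FTA preferential rate, but origin Velena is not Casara; base rate stands.
Additional duty on N-941 from Velena: +67.5%. Applied ad valorem rate: 18% + 67.5% = 85.5%.
Duty = €466,206.90 × 85.5% + 2,378 × €2.55 = €404,670.80.
Total = €76,935.60 + €0.00 + €404,670.80 = €481,606.40.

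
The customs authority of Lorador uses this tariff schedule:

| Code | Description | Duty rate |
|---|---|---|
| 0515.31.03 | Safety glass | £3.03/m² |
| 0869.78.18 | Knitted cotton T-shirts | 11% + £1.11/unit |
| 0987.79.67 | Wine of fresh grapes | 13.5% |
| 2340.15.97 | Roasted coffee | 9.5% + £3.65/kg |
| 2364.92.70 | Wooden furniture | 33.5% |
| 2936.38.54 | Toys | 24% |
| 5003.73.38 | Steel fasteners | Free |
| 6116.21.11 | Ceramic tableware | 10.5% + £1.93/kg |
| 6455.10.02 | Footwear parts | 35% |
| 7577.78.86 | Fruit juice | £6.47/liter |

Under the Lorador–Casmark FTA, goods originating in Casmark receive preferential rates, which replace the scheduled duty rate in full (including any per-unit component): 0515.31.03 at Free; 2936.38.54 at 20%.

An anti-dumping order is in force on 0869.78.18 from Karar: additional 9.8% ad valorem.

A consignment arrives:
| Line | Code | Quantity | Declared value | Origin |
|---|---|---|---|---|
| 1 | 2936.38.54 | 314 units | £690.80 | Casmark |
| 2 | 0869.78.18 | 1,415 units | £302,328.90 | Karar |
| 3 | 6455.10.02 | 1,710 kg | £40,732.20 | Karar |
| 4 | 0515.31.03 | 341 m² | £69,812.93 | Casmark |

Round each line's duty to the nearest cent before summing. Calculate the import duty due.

Line 1 (2936.38.54, Casmark, 314 units, £690.80):
Base rate for 2936.38.54 is 24%.
Origin Casmark qualifies under the Lorador–Casmark agreement and 2936.38.54 is covered: preferential rate 20% applies instead.
Duty = £690.80 × 20% = £138.16.
Line 2 (0869.78.18, Karar, 1,415 units, £302,328.90):
Base rate for 0869.78.18 is 11% + £1.11/unit.
Additional duty on 0869.78.18 from Karar: +9.8%. Applied ad valorem rate: 11% + 9.8% = 20.8%.
Duty = £302,328.90 × 20.8% + 1,415 × £1.11 = £64,455.06.
Line 3 (6455.10.02, Karar, 1,710 kg, £40,732.20):
Base rate for 6455.10.02 is 35%.
Duty = £40,732.20 × 35% = £14,256.27.
Line 4 (0515.31.03, Casmark, 341 m², £69,812.93):
Base rate for 0515.31.03 is £3.03/m².
Origin Casmark qualifies under the Lorador–Casmark agreement and 0515.31.03 is covered: preferential rate Free applies instead.
Duty = £69,812.93 × 0% = £0.00.
Total = £138.16 + £64,455.06 + £14,256.27 + £0.00 = £78,849.49.

£78,849.49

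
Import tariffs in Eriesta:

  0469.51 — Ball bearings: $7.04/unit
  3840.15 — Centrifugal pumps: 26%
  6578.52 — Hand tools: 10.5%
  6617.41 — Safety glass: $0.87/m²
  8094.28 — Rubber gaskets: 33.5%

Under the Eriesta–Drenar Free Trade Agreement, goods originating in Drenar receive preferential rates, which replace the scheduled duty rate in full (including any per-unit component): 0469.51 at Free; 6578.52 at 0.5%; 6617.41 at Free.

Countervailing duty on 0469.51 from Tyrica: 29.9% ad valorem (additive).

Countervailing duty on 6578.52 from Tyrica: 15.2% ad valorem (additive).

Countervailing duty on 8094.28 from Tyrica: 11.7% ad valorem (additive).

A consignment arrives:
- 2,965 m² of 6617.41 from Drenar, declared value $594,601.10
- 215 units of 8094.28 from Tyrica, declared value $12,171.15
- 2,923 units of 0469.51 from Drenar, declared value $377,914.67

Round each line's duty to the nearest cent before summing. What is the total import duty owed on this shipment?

$5,501.36

Line 1 (6617.41, Drenar, 2,965 m², $594,601.10):
Base rate for 6617.41 is $0.87/m².
Origin Drenar qualifies under the Eriesta–Drenar agreement and 6617.41 is covered: preferential rate Free applies instead.
Duty = $594,601.10 × 0% = $0.00.
Line 2 (8094.28, Tyrica, 215 units, $12,171.15):
Base rate for 8094.28 is 33.5%.
Additional duty on 8094.28 from Tyrica: +11.7%. Applied ad valorem rate: 33.5% + 11.7% = 45.2%.
Duty = $12,171.15 × 45.2% = $5,501.36.
Line 3 (0469.51, Drenar, 2,923 units, $377,914.67):
Base rate for 0469.51 is $7.04/unit.
Origin Drenar qualifies under the Eriesta–Drenar agreement and 0469.51 is covered: preferential rate Free applies instead.
The additional-duty order on 0469.51 targets Tyrica, not Drenar; it does not apply.
Duty = $377,914.67 × 0% = $0.00.
Total = $0.00 + $5,501.36 + $0.00 = $5,501.36.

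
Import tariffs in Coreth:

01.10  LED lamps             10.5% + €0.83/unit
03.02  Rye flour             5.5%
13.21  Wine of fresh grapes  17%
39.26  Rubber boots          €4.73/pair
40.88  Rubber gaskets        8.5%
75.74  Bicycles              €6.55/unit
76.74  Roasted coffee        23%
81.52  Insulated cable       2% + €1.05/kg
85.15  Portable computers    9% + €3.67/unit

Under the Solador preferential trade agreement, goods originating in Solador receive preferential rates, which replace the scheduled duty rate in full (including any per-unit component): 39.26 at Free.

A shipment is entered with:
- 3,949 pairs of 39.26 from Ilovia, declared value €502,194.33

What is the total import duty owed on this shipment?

Line 1 (39.26, Ilovia, 3,949 pairs, €502,194.33):
Base rate for 39.26 is €4.73/pair.
39.26 has an FTA preferential rate, but origin Ilovia is not Solador; base rate stands.
Duty = 3,949 × €4.73 = €18,678.77.

€18,678.77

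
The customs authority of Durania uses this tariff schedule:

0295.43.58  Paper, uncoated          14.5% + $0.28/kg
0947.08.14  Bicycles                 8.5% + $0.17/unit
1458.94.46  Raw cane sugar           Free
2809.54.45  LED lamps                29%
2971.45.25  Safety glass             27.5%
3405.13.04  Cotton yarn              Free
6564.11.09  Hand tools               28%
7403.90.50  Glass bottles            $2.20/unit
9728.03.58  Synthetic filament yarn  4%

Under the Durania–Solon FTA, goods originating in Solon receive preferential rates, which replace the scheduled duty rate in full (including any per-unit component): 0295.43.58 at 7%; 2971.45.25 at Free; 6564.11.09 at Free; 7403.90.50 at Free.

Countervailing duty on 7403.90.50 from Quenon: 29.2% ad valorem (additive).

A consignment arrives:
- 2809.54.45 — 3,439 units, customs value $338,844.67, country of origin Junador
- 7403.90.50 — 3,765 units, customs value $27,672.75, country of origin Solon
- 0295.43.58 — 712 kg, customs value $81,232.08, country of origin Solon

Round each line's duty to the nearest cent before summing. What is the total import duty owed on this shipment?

Line 1 (2809.54.45, Junador, 3,439 units, $338,844.67):
Base rate for 2809.54.45 is 29%.
Duty = $338,844.67 × 29% = $98,264.95.
Line 2 (7403.90.50, Solon, 3,765 units, $27,672.75):
Base rate for 7403.90.50 is $2.20/unit.
Origin Solon qualifies under the Durania–Solon agreement and 7403.90.50 is covered: preferential rate Free applies instead.
The additional-duty order on 7403.90.50 targets Quenon, not Solon; it does not apply.
Duty = $27,672.75 × 0% = $0.00.
Line 3 (0295.43.58, Solon, 712 kg, $81,232.08):
Base rate for 0295.43.58 is 14.5% + $0.28/kg.
Origin Solon qualifies under the Durania–Solon agreement and 0295.43.58 is covered: preferential rate 7% applies instead.
Duty = $81,232.08 × 7% = $5,686.25.
Total = $98,264.95 + $0.00 + $5,686.25 = $103,951.20.

$103,951.20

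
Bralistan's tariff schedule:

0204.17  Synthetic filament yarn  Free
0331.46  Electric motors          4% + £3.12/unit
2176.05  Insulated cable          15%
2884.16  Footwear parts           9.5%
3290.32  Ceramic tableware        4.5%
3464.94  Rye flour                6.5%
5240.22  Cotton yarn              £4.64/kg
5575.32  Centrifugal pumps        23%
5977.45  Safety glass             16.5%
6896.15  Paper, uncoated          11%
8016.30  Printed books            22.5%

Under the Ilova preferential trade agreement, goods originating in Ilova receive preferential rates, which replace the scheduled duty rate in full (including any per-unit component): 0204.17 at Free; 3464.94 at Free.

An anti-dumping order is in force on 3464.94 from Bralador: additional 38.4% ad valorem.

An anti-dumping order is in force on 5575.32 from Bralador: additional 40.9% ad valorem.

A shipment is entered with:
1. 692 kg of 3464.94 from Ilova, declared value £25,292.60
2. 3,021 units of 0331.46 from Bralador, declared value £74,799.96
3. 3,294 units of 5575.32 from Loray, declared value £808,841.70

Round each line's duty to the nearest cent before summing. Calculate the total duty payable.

£198,451.11

Line 1 (3464.94, Ilova, 692 kg, £25,292.60):
Base rate for 3464.94 is 6.5%.
Origin Ilova qualifies under the Bralistan–Ilova agreement and 3464.94 is covered: preferential rate Free applies instead.
The additional-duty order on 3464.94 targets Bralador, not Ilova; it does not apply.
Duty = £25,292.60 × 0% = £0.00.
Line 2 (0331.46, Bralador, 3,021 units, £74,799.96):
Base rate for 0331.46 is 4% + £3.12/unit.
Duty = £74,799.96 × 4% + 3,021 × £3.12 = £12,417.52.
Line 3 (5575.32, Loray, 3,294 units, £808,841.70):
Base rate for 5575.32 is 23%.
The additional-duty order on 5575.32 targets Bralador, not Loray; it does not apply.
Duty = £808,841.70 × 23% = £186,033.59.
Total = £0.00 + £12,417.52 + £186,033.59 = £198,451.11.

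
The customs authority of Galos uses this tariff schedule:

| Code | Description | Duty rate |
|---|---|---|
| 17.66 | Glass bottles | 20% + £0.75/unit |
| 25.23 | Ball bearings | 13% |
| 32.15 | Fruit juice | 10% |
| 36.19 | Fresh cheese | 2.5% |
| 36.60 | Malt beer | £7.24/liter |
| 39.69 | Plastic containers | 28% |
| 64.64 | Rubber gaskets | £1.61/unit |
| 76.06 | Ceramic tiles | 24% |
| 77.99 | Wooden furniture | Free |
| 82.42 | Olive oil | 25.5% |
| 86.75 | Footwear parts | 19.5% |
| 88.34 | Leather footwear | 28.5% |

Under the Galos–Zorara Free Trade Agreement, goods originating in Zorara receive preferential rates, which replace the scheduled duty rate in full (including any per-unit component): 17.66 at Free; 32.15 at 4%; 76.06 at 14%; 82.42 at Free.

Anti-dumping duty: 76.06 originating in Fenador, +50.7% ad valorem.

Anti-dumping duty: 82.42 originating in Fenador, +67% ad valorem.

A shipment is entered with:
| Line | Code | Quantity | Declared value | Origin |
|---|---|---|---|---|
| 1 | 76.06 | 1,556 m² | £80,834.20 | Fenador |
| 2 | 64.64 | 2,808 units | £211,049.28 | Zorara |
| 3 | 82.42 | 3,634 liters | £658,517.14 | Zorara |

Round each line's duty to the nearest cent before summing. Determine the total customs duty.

Line 1 (76.06, Fenador, 1,556 m², £80,834.20):
Base rate for 76.06 is 24%.
76.06 has an FTA preferential rate, but origin Fenador is not Zorara; base rate stands.
Additional duty on 76.06 from Fenador: +50.7%. Applied ad valorem rate: 24% + 50.7% = 74.7%.
Duty = £80,834.20 × 74.7% = £60,383.15.
Line 2 (64.64, Zorara, 2,808 units, £211,049.28):
Base rate for 64.64 is £1.61/unit.
Origin Zorara is the FTA partner but 64.64 is not on the preference list; base rate stands.
Duty = 2,808 × £1.61 = £4,520.88.
Line 3 (82.42, Zorara, 3,634 liters, £658,517.14):
Base rate for 82.42 is 25.5%.
Origin Zorara qualifies under the Galos–Zorara agreement and 82.42 is covered: preferential rate Free applies instead.
The additional-duty order on 82.42 targets Fenador, not Zorara; it does not apply.
Duty = £658,517.14 × 0% = £0.00.
Total = £60,383.15 + £4,520.88 + £0.00 = £64,904.03.

£64,904.03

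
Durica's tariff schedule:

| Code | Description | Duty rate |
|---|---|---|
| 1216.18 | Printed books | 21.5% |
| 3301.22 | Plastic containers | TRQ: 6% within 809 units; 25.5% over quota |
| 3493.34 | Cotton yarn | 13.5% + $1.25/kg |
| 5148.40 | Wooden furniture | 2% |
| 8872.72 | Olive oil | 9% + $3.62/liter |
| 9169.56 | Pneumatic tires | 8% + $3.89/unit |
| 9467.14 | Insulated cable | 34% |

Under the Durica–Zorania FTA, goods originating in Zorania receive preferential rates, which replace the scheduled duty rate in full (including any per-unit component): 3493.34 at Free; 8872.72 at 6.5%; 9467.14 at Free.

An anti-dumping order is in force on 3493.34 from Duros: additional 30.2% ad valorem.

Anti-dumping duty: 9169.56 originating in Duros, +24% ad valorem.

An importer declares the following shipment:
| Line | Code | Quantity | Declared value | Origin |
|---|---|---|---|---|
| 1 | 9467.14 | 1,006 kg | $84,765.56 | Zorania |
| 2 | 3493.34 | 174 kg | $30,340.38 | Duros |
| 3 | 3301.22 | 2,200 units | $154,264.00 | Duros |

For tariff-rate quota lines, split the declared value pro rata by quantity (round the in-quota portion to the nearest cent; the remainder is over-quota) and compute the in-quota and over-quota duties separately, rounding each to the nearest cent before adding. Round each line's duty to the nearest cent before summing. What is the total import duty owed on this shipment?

Line 1 (9467.14, Zorania, 1,006 kg, $84,765.56):
Base rate for 9467.14 is 34%.
Origin Zorania qualifies under the Durica–Zorania agreement and 9467.14 is covered: preferential rate Free applies instead.
Duty = $84,765.56 × 0% = $0.00.
Line 2 (3493.34, Duros, 174 kg, $30,340.38):
Base rate for 3493.34 is 13.5% + $1.25/kg.
3493.34 has an FTA preferential rate, but origin Duros is not Zorania; base rate stands.
Additional duty on 3493.34 from Duros: +30.2%. Applied ad valorem rate: 13.5% + 30.2% = 43.7%.
Duty = $30,340.38 × 43.7% + 174 × $1.25 = $13,476.25.
Line 3 (3301.22, Duros, 2,200 units, $154,264.00):
Code 3301.22 is under a tariff-rate quota (threshold 809 units). In-quota: 809 units at 6%; over-quota: 1,391 units at 25.5%.
Pro-rata value split: in-quota = $154,264.00 × 809/2,200 = $56,727.08; over-quota = $154,264.00 − $56,727.08 = $97,536.92.
In-quota duty = $56,727.08 × 6% = $3,403.62. Over-quota duty = $97,536.92 × 25.5% = $24,871.91.
Line duty = $3,403.62 + $24,871.91 = $28,275.53.
Total = $0.00 + $13,476.25 + $28,275.53 = $41,751.78.

$41,751.78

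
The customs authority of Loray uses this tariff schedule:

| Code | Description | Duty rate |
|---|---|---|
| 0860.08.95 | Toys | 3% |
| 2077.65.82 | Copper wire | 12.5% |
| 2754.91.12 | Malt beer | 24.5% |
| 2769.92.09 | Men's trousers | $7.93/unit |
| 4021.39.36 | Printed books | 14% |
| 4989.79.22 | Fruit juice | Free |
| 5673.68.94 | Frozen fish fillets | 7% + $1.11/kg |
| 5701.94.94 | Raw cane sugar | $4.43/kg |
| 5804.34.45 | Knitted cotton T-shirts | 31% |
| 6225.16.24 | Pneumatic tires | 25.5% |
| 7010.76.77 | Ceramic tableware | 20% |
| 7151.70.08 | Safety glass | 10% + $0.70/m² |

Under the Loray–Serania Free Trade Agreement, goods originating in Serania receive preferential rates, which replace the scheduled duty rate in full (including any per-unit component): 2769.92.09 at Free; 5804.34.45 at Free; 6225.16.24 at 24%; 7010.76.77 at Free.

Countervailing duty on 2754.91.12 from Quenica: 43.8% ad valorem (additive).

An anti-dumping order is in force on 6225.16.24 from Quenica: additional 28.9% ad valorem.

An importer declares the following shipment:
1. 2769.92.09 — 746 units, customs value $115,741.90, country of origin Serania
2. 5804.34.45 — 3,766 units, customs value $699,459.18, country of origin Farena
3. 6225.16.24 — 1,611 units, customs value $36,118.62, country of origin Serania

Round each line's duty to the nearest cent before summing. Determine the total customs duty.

$225,500.82

Line 1 (2769.92.09, Serania, 746 units, $115,741.90):
Base rate for 2769.92.09 is $7.93/unit.
Origin Serania qualifies under the Loray–Serania agreement and 2769.92.09 is covered: preferential rate Free applies instead.
Duty = $115,741.90 × 0% = $0.00.
Line 2 (5804.34.45, Farena, 3,766 units, $699,459.18):
Base rate for 5804.34.45 is 31%.
5804.34.45 has an FTA preferential rate, but origin Farena is not Serania; base rate stands.
Duty = $699,459.18 × 31% = $216,832.35.
Line 3 (6225.16.24, Serania, 1,611 units, $36,118.62):
Base rate for 6225.16.24 is 25.5%.
Origin Serania qualifies under the Loray–Serania agreement and 6225.16.24 is covered: preferential rate 24% applies instead.
The additional-duty order on 6225.16.24 targets Quenica, not Serania; it does not apply.
Duty = $36,118.62 × 24% = $8,668.47.
Total = $0.00 + $216,832.35 + $8,668.47 = $225,500.82.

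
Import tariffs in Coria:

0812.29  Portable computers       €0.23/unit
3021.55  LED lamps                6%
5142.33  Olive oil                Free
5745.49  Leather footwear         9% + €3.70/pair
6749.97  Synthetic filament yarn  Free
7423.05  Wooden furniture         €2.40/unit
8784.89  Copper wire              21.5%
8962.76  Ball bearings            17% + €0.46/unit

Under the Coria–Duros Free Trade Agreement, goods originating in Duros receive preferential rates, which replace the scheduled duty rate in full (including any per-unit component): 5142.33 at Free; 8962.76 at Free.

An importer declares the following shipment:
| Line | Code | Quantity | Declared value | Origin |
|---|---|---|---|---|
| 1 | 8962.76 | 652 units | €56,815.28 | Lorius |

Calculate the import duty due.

€9,958.52

Line 1 (8962.76, Lorius, 652 units, €56,815.28):
Base rate for 8962.76 is 17% + €0.46/unit.
8962.76 has an FTA preferential rate, but origin Lorius is not Duros; base rate stands.
Duty = €56,815.28 × 17% + 652 × €0.46 = €9,958.52.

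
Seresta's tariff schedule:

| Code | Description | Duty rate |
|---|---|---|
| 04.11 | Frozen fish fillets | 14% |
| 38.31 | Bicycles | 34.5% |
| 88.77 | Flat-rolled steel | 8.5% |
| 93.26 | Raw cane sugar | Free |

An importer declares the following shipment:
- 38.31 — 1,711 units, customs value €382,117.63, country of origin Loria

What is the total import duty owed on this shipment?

Line 1 (38.31, Loria, 1,711 units, €382,117.63):
Base rate for 38.31 is 34.5%.
Duty = €382,117.63 × 34.5% = €131,830.58.

€131,830.58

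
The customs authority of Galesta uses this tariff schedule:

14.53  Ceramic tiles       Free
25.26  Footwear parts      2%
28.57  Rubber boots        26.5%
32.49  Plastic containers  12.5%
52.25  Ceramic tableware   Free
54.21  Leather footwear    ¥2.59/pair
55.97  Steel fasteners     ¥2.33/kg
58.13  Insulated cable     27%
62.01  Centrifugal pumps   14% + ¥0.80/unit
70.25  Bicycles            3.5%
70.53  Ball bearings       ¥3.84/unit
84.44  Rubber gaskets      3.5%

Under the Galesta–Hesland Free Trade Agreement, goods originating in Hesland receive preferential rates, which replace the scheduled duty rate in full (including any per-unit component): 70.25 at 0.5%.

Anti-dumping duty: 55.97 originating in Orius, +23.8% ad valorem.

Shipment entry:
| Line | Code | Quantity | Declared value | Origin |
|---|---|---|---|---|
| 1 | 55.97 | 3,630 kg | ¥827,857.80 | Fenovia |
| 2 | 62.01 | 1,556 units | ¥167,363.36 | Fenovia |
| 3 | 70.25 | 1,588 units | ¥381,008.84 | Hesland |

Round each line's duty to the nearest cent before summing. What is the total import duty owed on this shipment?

¥35,038.61

Line 1 (55.97, Fenovia, 3,630 kg, ¥827,857.80):
Base rate for 55.97 is ¥2.33/kg.
The additional-duty order on 55.97 targets Orius, not Fenovia; it does not apply.
Duty = 3,630 × ¥2.33 = ¥8,457.90.
Line 2 (62.01, Fenovia, 1,556 units, ¥167,363.36):
Base rate for 62.01 is 14% + ¥0.80/unit.
Duty = ¥167,363.36 × 14% + 1,556 × ¥0.80 = ¥24,675.67.
Line 3 (70.25, Hesland, 1,588 units, ¥381,008.84):
Base rate for 70.25 is 3.5%.
Origin Hesland qualifies under the Galesta–Hesland agreement and 70.25 is covered: preferential rate 0.5% applies instead.
Duty = ¥381,008.84 × 0.5% = ¥1,905.04.
Total = ¥8,457.90 + ¥24,675.67 + ¥1,905.04 = ¥35,038.61.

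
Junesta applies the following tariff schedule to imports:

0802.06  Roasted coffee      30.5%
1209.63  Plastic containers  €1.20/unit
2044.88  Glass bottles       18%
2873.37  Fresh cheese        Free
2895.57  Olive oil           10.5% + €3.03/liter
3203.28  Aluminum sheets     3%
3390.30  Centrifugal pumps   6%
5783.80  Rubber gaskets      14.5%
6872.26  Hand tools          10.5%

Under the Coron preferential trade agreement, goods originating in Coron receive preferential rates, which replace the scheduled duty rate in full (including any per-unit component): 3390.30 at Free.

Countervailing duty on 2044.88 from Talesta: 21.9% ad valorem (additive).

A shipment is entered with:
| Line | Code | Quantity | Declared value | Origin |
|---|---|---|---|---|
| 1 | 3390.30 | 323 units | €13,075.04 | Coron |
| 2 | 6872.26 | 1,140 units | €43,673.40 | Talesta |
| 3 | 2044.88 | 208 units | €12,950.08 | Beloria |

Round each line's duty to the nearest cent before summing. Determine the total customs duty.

Line 1 (3390.30, Coron, 323 units, €13,075.04):
Base rate for 3390.30 is 6%.
Origin Coron qualifies under the Junesta–Coron agreement and 3390.30 is covered: preferential rate Free applies instead.
Duty = €13,075.04 × 0% = €0.00.
Line 2 (6872.26, Talesta, 1,140 units, €43,673.40):
Base rate for 6872.26 is 10.5%.
Duty = €43,673.40 × 10.5% = €4,585.71.
Line 3 (2044.88, Beloria, 208 units, €12,950.08):
Base rate for 2044.88 is 18%.
The additional-duty order on 2044.88 targets Talesta, not Beloria; it does not apply.
Duty = €12,950.08 × 18% = €2,331.01.
Total = €0.00 + €4,585.71 + €2,331.01 = €6,916.72.

€6,916.72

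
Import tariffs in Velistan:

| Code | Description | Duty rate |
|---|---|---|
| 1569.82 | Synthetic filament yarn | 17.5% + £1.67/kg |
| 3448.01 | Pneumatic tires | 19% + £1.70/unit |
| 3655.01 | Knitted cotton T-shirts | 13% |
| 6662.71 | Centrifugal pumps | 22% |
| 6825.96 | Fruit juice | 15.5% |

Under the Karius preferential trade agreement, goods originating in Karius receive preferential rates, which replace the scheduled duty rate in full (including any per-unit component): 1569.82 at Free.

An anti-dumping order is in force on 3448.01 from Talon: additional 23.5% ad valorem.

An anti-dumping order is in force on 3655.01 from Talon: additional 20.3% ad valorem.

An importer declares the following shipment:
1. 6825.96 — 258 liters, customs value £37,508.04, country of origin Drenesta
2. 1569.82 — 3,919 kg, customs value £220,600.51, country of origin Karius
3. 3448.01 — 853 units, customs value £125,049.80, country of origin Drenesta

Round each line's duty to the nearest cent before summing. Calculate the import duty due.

£31,023.31

Line 1 (6825.96, Drenesta, 258 liters, £37,508.04):
Base rate for 6825.96 is 15.5%.
Duty = £37,508.04 × 15.5% = £5,813.75.
Line 2 (1569.82, Karius, 3,919 kg, £220,600.51):
Base rate for 1569.82 is 17.5% + £1.67/kg.
Origin Karius qualifies under the Velistan–Karius agreement and 1569.82 is covered: preferential rate Free applies instead.
Duty = £220,600.51 × 0% = £0.00.
Line 3 (3448.01, Drenesta, 853 units, £125,049.80):
Base rate for 3448.01 is 19% + £1.70/unit.
The additional-duty order on 3448.01 targets Talon, not Drenesta; it does not apply.
Duty = £125,049.80 × 19% + 853 × £1.70 = £25,209.56.
Total = £5,813.75 + £0.00 + £25,209.56 = £31,023.31.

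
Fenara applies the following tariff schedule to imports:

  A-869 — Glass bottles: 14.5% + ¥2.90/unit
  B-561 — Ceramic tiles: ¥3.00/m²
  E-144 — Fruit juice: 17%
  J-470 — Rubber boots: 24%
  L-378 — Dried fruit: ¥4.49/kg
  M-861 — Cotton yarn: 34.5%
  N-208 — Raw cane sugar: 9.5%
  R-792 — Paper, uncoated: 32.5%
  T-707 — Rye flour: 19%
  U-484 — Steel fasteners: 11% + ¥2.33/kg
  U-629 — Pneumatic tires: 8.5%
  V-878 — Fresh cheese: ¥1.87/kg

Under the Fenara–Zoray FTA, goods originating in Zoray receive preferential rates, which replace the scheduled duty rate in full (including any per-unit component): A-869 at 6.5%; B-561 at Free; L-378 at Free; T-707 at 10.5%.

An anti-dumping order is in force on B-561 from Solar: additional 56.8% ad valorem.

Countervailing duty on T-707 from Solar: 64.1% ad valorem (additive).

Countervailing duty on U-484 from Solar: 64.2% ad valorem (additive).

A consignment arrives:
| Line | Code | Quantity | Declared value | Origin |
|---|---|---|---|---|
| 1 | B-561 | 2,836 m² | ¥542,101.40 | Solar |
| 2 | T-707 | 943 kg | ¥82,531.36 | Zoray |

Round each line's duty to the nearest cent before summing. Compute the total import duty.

Line 1 (B-561, Solar, 2,836 m², ¥542,101.40):
Base rate for B-561 is ¥3.00/m².
B-561 has an FTA preferential rate, but origin Solar is not Zoray; base rate stands.
Additional duty on B-561 from Solar: +56.8% ad valorem. Applied ad valorem rate = 56.8%.
Duty = ¥542,101.40 × 56.8% + 2,836 × ¥3.00 = ¥316,421.60.
Line 2 (T-707, Zoray, 943 kg, ¥82,531.36):
Base rate for T-707 is 19%.
Origin Zoray qualifies under the Fenara–Zoray agreement and T-707 is covered: preferential rate 10.5% applies instead.
The additional-duty order on T-707 targets Solar, not Zoray; it does not apply.
Duty = ¥82,531.36 × 10.5% = ¥8,665.79.
Total = ¥316,421.60 + ¥8,665.79 = ¥325,087.39.

¥325,087.39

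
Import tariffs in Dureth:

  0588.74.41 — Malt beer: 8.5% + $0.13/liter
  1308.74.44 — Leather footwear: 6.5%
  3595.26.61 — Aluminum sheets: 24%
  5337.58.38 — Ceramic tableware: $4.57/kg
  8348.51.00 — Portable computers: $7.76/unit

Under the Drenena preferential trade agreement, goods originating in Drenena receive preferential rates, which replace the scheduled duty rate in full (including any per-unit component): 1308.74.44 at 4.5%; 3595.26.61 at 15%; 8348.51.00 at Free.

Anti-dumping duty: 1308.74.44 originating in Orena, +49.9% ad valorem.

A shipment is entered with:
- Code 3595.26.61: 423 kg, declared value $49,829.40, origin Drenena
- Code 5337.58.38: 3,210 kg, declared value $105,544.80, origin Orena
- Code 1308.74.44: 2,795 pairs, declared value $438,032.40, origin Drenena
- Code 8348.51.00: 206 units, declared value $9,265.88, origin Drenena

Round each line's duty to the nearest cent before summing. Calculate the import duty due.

Line 1 (3595.26.61, Drenena, 423 kg, $49,829.40):
Base rate for 3595.26.61 is 24%.
Origin Drenena qualifies under the Dureth–Drenena agreement and 3595.26.61 is covered: preferential rate 15% applies instead.
Duty = $49,829.40 × 15% = $7,474.41.
Line 2 (5337.58.38, Orena, 3,210 kg, $105,544.80):
Base rate for 5337.58.38 is $4.57/kg.
Duty = 3,210 × $4.57 = $14,669.70.
Line 3 (1308.74.44, Drenena, 2,795 pairs, $438,032.40):
Base rate for 1308.74.44 is 6.5%.
Origin Drenena qualifies under the Dureth–Drenena agreement and 1308.74.44 is covered: preferential rate 4.5% applies instead.
The additional-duty order on 1308.74.44 targets Orena, not Drenena; it does not apply.
Duty = $438,032.40 × 4.5% = $19,711.46.
Line 4 (8348.51.00, Drenena, 206 units, $9,265.88):
Base rate for 8348.51.00 is $7.76/unit.
Origin Drenena qualifies under the Dureth–Drenena agreement and 8348.51.00 is covered: preferential rate Free applies instead.
Duty = $9,265.88 × 0% = $0.00.
Total = $7,474.41 + $14,669.70 + $19,711.46 + $0.00 = $41,855.57.

$41,855.57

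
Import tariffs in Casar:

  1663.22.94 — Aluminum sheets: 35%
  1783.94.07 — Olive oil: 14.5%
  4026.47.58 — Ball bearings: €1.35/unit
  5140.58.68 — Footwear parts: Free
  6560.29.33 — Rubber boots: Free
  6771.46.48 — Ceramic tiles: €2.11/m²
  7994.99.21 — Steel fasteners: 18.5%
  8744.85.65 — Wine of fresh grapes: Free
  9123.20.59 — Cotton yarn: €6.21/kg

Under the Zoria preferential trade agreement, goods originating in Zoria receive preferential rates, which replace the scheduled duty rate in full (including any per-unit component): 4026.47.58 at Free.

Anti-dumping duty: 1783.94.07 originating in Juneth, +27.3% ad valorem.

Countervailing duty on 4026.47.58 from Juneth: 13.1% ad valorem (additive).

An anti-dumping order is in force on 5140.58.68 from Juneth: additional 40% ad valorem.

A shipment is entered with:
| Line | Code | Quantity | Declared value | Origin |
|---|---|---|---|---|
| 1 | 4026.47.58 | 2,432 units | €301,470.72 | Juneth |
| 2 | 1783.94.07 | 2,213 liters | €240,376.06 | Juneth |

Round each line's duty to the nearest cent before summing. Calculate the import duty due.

Line 1 (4026.47.58, Juneth, 2,432 units, €301,470.72):
Base rate for 4026.47.58 is €1.35/unit.
4026.47.58 has an FTA preferential rate, but origin Juneth is not Zoria; base rate stands.
Additional duty on 4026.47.58 from Juneth: +13.1% ad valorem. Applied ad valorem rate = 13.1%.
Duty = €301,470.72 × 13.1% + 2,432 × €1.35 = €42,775.86.
Line 2 (1783.94.07, Juneth, 2,213 liters, €240,376.06):
Base rate for 1783.94.07 is 14.5%.
Additional duty on 1783.94.07 from Juneth: +27.3%. Applied ad valorem rate: 14.5% + 27.3% = 41.8%.
Duty = €240,376.06 × 41.8% = €100,477.19.
Total = €42,775.86 + €100,477.19 = €143,253.05.

€143,253.05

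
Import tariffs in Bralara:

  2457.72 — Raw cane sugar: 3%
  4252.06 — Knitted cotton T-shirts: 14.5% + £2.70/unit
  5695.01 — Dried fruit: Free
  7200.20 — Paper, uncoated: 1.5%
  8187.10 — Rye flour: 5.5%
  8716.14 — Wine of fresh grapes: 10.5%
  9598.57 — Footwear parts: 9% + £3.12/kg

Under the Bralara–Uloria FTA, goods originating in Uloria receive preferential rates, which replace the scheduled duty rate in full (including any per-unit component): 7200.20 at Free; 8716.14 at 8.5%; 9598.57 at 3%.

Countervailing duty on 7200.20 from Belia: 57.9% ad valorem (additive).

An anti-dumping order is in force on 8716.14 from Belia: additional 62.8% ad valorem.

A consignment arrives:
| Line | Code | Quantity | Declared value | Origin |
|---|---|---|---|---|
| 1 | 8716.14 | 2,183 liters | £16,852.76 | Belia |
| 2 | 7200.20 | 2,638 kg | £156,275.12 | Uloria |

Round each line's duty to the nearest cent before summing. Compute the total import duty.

£12,353.07

Line 1 (8716.14, Belia, 2,183 liters, £16,852.76):
Base rate for 8716.14 is 10.5%.
8716.14 has an FTA preferential rate, but origin Belia is not Uloria; base rate stands.
Additional duty on 8716.14 from Belia: +62.8%. Applied ad valorem rate: 10.5% + 62.8% = 73.3%.
Duty = £16,852.76 × 73.3% = £12,353.07.
Line 2 (7200.20, Uloria, 2,638 kg, £156,275.12):
Base rate for 7200.20 is 1.5%.
Origin Uloria qualifies under the Bralara–Uloria agreement and 7200.20 is covered: preferential rate Free applies instead.
The additional-duty order on 7200.20 targets Belia, not Uloria; it does not apply.
Duty = £156,275.12 × 0% = £0.00.
Total = £12,353.07 + £0.00 = £12,353.07.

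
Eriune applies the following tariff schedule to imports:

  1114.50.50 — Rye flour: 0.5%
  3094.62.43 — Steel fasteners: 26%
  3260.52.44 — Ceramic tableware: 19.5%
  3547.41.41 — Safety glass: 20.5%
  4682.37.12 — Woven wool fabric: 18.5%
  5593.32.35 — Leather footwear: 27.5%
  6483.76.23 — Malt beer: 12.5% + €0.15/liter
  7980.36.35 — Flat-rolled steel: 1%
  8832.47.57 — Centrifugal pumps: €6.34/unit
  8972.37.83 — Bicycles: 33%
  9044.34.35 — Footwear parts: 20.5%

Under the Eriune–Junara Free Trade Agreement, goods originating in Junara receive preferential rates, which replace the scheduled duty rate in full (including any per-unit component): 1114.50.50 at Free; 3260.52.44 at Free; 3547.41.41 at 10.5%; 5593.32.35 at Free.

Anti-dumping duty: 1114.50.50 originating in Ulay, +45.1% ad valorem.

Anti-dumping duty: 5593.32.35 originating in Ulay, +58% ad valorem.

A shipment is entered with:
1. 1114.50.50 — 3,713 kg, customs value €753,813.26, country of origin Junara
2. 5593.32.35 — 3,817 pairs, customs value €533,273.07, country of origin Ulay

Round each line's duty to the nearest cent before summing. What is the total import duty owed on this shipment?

€455,948.47

Line 1 (1114.50.50, Junara, 3,713 kg, €753,813.26):
Base rate for 1114.50.50 is 0.5%.
Origin Junara qualifies under the Eriune–Junara agreement and 1114.50.50 is covered: preferential rate Free applies instead.
The additional-duty order on 1114.50.50 targets Ulay, not Junara; it does not apply.
Duty = €753,813.26 × 0% = €0.00.
Line 2 (5593.32.35, Ulay, 3,817 pairs, €533,273.07):
Base rate for 5593.32.35 is 27.5%.
5593.32.35 has an FTA preferential rate, but origin Ulay is not Junara; base rate stands.
Additional duty on 5593.32.35 from Ulay: +58%. Applied ad valorem rate: 27.5% + 58% = 85.5%.
Duty = €533,273.07 × 85.5% = €455,948.47.
Total = €0.00 + €455,948.47 = €455,948.47.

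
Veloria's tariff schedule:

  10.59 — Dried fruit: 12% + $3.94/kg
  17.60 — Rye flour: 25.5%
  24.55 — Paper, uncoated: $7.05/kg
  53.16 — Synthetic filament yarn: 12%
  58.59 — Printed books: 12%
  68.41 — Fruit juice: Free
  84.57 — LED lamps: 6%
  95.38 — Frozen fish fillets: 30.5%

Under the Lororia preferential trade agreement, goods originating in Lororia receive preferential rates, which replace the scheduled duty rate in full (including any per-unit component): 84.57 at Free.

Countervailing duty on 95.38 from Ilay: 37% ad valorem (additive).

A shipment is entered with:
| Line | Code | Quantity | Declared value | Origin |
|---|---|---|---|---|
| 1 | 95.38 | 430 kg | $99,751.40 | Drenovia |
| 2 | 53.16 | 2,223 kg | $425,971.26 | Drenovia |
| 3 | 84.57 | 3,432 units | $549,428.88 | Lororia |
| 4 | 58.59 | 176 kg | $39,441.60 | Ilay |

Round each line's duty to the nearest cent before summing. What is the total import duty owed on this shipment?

Line 1 (95.38, Drenovia, 430 kg, $99,751.40):
Base rate for 95.38 is 30.5%.
The additional-duty order on 95.38 targets Ilay, not Drenovia; it does not apply.
Duty = $99,751.40 × 30.5% = $30,424.18.
Line 2 (53.16, Drenovia, 2,223 kg, $425,971.26):
Base rate for 53.16 is 12%.
Duty = $425,971.26 × 12% = $51,116.55.
Line 3 (84.57, Lororia, 3,432 units, $549,428.88):
Base rate for 84.57 is 6%.
Origin Lororia qualifies under the Veloria–Lororia agreement and 84.57 is covered: preferential rate Free applies instead.
Duty = $549,428.88 × 0% = $0.00.
Line 4 (58.59, Ilay, 176 kg, $39,441.60):
Base rate for 58.59 is 12%.
Duty = $39,441.60 × 12% = $4,732.99.
Total = $30,424.18 + $51,116.55 + $0.00 + $4,732.99 = $86,273.72.

$86,273.72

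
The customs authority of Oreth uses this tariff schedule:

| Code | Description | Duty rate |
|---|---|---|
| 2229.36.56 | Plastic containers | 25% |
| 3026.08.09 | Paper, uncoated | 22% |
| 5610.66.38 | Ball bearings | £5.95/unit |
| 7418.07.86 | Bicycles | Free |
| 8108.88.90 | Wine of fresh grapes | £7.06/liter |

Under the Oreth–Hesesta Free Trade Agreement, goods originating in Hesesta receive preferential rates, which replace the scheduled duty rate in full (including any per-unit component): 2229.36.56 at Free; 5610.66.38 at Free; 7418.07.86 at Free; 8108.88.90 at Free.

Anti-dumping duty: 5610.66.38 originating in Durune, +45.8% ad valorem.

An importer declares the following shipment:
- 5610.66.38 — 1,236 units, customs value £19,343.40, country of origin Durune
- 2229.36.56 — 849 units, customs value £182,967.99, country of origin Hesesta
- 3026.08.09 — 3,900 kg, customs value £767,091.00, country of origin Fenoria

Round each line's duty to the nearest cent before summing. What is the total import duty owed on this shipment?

Line 1 (5610.66.38, Durune, 1,236 units, £19,343.40):
Base rate for 5610.66.38 is £5.95/unit.
5610.66.38 has an FTA preferential rate, but origin Durune is not Hesesta; base rate stands.
Additional duty on 5610.66.38 from Durune: +45.8% ad valorem. Applied ad valorem rate = 45.8%.
Duty = £19,343.40 × 45.8% + 1,236 × £5.95 = £16,213.48.
Line 2 (2229.36.56, Hesesta, 849 units, £182,967.99):
Base rate for 2229.36.56 is 25%.
Origin Hesesta qualifies under the Oreth–Hesesta agreement and 2229.36.56 is covered: preferential rate Free applies instead.
Duty = £182,967.99 × 0% = £0.00.
Line 3 (3026.08.09, Fenoria, 3,900 kg, £767,091.00):
Base rate for 3026.08.09 is 22%.
Duty = £767,091.00 × 22% = £168,760.02.
Total = £16,213.48 + £0.00 + £168,760.02 = £184,973.50.

£184,973.50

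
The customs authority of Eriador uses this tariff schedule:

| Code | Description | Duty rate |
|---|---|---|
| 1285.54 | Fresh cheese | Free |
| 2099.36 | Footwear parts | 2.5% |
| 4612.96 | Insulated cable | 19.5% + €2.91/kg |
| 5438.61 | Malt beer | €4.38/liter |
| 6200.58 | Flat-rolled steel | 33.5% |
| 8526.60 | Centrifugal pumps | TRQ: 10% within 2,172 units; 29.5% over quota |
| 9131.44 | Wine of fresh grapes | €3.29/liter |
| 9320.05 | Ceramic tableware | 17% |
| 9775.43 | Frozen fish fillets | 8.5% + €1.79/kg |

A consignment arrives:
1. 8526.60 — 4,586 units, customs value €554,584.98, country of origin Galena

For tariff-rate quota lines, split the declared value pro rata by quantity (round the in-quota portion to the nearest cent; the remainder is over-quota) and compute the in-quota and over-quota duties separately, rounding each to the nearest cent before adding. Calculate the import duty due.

Line 1 (8526.60, Galena, 4,586 units, €554,584.98):
Code 8526.60 is under a tariff-rate quota (threshold 2,172 units). In-quota: 2,172 units at 10%; over-quota: 2,414 units at 29.5%.
Pro-rata value split: in-quota = €554,584.98 × 2,172/4,586 = €262,659.96; over-quota = €554,584.98 − €262,659.96 = €291,925.02.
In-quota duty = €262,659.96 × 10% = €26,266.00. Over-quota duty = €291,925.02 × 29.5% = €86,117.88.
Line duty = €26,266.00 + €86,117.88 = €112,383.88.

€112,383.88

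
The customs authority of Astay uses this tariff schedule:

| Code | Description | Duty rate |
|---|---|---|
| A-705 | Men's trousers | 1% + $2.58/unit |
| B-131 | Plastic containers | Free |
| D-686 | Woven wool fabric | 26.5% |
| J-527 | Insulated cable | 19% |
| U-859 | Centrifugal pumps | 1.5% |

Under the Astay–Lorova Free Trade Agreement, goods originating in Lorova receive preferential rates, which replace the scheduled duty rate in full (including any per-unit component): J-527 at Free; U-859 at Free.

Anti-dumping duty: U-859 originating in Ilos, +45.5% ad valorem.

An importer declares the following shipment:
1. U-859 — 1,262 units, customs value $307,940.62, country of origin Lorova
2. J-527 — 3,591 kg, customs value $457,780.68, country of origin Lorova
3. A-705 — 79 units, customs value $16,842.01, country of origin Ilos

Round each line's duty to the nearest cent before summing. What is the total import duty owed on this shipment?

$372.24

Line 1 (U-859, Lorova, 1,262 units, $307,940.62):
Base rate for U-859 is 1.5%.
Origin Lorova qualifies under the Astay–Lorova agreement and U-859 is covered: preferential rate Free applies instead.
The additional-duty order on U-859 targets Ilos, not Lorova; it does not apply.
Duty = $307,940.62 × 0% = $0.00.
Line 2 (J-527, Lorova, 3,591 kg, $457,780.68):
Base rate for J-527 is 19%.
Origin Lorova qualifies under the Astay–Lorova agreement and J-527 is covered: preferential rate Free applies instead.
Duty = $457,780.68 × 0% = $0.00.
Line 3 (A-705, Ilos, 79 units, $16,842.01):
Base rate for A-705 is 1% + $2.58/unit.
Duty = $16,842.01 × 1% + 79 × $2.58 = $372.24.
Total = $0.00 + $0.00 + $372.24 = $372.24.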